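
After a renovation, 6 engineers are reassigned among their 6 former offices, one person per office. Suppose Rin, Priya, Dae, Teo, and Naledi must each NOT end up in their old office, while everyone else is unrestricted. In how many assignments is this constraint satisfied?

309

Let A_j be the event that the j-th constrained one is fixed. By inclusion-exclusion over the 5 events:
Σ_{j=0}^{5} (-1)^j C(5,j)(6-j)!
= C(5,0)·6! - C(5,1)·5! + C(5,2)·4! - C(5,3)·3! + C(5,4)·2! - C(5,5)·1!
= 720 - 600 + 240 - 60 + 10 - 1
= 309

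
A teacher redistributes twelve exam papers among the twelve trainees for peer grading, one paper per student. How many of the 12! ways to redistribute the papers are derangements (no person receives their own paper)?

The subfactorial !12 = [12!/e] (nearest integer).
12! = 479001600, and 479001600/e ≈ 176214840.93, so !12 = 176214841.

176214841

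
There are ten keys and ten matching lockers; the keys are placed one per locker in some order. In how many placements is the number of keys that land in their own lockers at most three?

3559886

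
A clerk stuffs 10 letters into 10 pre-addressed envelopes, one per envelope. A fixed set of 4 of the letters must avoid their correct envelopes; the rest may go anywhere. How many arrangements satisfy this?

2399760

Let A_j be the event that the j-th constrained one is fixed. By inclusion-exclusion over the 4 events:
Σ_{j=0}^{4} (-1)^j C(4,j)(10-j)!
= C(4,0)·10! - C(4,1)·9! + C(4,2)·8! - C(4,3)·7! + C(4,4)·6!
= 3628800 - 1451520 + 241920 - 20160 + 720
= 2399760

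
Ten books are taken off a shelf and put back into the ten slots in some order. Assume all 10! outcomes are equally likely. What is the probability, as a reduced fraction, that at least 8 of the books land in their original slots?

Favorable outcomes: Σ_{i≥8} C(10,i)·!(10-i) = 45·1 + 10·0 + 1·1 = 46.
Total outcomes: 10! = 3628800.
Probability = 46/3628800 = 23/1814400.

23/1814400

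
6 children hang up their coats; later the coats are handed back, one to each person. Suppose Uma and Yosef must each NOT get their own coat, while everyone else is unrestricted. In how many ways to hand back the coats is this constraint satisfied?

504

Inclusion-exclusion on the 2 forbidden self-matches:
Σ_{j=0}^{2} (-1)^j C(2,j)(6-j)!
= C(2,0)·6! - C(2,1)·5! + C(2,2)·4!
= 720 - 240 + 24
= 504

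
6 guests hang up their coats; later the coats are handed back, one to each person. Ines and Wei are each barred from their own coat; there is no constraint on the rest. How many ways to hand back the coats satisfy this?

Let A_j be the event that the j-th constrained one is fixed. By inclusion-exclusion over the 2 events:
Σ_{j=0}^{2} (-1)^j C(2,j)(6-j)!
= C(2,0)·6! - C(2,1)·5! + C(2,2)·4!
= 720 - 240 + 24
= 504

504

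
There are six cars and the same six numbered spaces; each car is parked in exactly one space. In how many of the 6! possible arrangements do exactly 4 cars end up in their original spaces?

15

Pick the 4 fixed positions: C(6,4) = 15 ways.
The remaining 2 must be deranged: !2 = 1.
Total: 15 × 1 = 15.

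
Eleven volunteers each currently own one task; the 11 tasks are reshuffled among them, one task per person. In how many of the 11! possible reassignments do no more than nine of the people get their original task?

39916799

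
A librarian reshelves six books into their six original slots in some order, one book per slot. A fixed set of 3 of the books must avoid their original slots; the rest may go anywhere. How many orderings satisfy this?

Inclusion-exclusion on the 3 forbidden self-matches:
Σ_{j=0}^{3} (-1)^j C(3,j)(6-j)!
= C(3,0)·6! - C(3,1)·5! + C(3,2)·4! - C(3,3)·3!
= 720 - 360 + 72 - 6
= 426

426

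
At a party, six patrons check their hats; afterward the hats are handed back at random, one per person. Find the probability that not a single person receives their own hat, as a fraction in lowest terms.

Favorable outcomes: !6 = 265.
Total outcomes: 6! = 720.
Probability = 265/720 = 53/144.

53/144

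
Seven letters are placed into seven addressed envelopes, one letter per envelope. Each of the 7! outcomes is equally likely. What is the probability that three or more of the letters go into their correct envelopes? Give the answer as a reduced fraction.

407/5040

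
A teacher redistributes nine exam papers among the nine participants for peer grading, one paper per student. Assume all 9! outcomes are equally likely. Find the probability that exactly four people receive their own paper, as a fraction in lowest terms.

11/720

Favorable outcomes: C(9,4)·!5 = 126·44 = 5544.
Total outcomes: 9! = 362880.
Probability = 5544/362880 = 11/720.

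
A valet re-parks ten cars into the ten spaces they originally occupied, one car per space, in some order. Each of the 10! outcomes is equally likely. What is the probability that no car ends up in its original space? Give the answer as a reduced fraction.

16481/44800

Favorable outcomes: !10 = 1334961.
Total outcomes: 10! = 3628800.
Probability = 1334961/3628800 = 16481/44800.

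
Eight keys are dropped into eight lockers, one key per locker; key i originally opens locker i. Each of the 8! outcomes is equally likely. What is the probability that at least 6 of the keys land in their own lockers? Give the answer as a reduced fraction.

Favorable outcomes: Σ_{i≥6} C(8,i)·!(8-i) = 28·1 + 8·0 + 1·1 = 29.
Total outcomes: 8! = 40320.
Probability = 29/40320 = 29/40320.

29/40320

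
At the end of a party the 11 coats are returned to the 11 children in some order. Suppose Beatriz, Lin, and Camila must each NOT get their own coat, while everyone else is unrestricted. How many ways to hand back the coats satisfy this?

30078720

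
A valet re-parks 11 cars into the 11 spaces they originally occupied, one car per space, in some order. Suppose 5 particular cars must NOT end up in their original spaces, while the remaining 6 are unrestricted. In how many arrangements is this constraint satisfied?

25022880

Inclusion-exclusion on the 5 forbidden self-matches:
Σ_{j=0}^{5} (-1)^j C(5,j)(11-j)!
= C(5,0)·11! - C(5,1)·10! + C(5,2)·9! - C(5,3)·8! + C(5,4)·7! - C(5,5)·6!
= 39916800 - 18144000 + 3628800 - 403200 + 25200 - 720
= 25022880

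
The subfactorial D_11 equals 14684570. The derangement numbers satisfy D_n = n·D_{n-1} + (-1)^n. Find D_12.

D_12 = 12·14684570 + 1 = 176214841.

176214841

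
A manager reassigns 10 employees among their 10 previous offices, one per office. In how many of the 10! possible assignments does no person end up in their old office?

!10 is the nearest integer to 10!/e.
10! = 3628800, and 3628800/e ≈ 1334960.92, so !10 = 1334961.

1334961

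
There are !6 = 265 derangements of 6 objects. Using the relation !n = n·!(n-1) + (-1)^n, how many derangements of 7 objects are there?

1854

!7 = 7·265 - 1 = 1854.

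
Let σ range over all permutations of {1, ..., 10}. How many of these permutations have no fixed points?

The number of derangements of 10 is !10 = Σ_{k=0}^{10} (-1)^k·10!/k!
= 10! - 10!/1! + 10!/2! - 10!/3! + 10!/4! - 10!/5! + 10!/6! - 10!/7! + 10!/8! - 10!/9! + 10!/10!
= 3628800 - 3628800 + 1814400 - 604800 + 151200 - 30240 + 5040 - 720 + 90 - 10 + 1
= 1334961

1334961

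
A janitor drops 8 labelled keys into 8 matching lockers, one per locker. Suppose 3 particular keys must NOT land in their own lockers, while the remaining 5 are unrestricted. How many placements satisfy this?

27240

Inclusion-exclusion on the 3 forbidden self-matches:
Σ_{j=0}^{3} (-1)^j C(3,j)(8-j)!
= C(3,0)·8! - C(3,1)·7! + C(3,2)·6! - C(3,3)·5!
= 40320 - 15120 + 2160 - 120
= 27240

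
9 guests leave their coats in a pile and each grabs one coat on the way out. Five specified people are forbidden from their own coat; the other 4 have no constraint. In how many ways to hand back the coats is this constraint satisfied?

205056

Let A_j be the event that the j-th constrained one is fixed. By inclusion-exclusion over the 5 events:
Σ_{j=0}^{5} (-1)^j C(5,j)(9-j)!
= C(5,0)·9! - C(5,1)·8! + C(5,2)·7! - C(5,3)·6! + C(5,4)·5! - C(5,5)·4!
= 362880 - 201600 + 50400 - 7200 + 600 - 24
= 205056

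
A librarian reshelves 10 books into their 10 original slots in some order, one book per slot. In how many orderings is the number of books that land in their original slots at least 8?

46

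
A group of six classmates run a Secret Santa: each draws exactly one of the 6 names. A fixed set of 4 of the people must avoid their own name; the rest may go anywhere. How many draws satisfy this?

Inclusion-exclusion on the 4 forbidden self-matches:
Σ_{j=0}^{4} (-1)^j C(4,j)(6-j)!
= C(4,0)·6! - C(4,1)·5! + C(4,2)·4! - C(4,3)·3! + C(4,4)·2!
= 720 - 480 + 144 - 24 + 2
= 362

362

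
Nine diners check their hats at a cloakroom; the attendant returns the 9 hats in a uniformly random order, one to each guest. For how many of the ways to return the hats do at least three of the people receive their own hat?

29143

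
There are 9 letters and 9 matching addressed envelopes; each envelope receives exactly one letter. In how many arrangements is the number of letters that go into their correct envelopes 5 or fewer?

362675

# with exactly i fixed is C(9,i)·!(9-i); sum over i=0..5:
  i=0: C(9,0)·!9 = 1·133496 = 133496
  i=1: C(9,1)·!8 = 9·14833 = 133497
  i=2: C(9,2)·!7 = 36·1854 = 66744
  i=3: C(9,3)·!6 = 84·265 = 22260
  i=4: C(9,4)·!5 = 126·44 = 5544
  i=5: C(9,5)·!4 = 126·9 = 1134
Total = 362675.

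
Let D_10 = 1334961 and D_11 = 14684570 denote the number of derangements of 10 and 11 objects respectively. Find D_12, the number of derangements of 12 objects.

176214841

D_12 = (12-1)·(D_11 + D_10) = 11·(14684570 + 1334961) = 11·16019531 = 176214841.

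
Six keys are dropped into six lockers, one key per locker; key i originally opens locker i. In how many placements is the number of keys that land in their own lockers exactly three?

Pick the 3 fixed positions: C(6,3) = 20 ways.
The remaining 3 must be deranged: !3 = 2.
Total: 20 × 2 = 40.

40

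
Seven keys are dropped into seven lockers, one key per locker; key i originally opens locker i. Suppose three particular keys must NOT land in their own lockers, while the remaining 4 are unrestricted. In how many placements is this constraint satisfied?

3216

Let A_j be the event that the j-th constrained one is fixed. By inclusion-exclusion over the 3 events:
Σ_{j=0}^{3} (-1)^j C(3,j)(7-j)!
= C(3,0)·7! - C(3,1)·6! + C(3,2)·5! - C(3,3)·4!
= 5040 - 2160 + 360 - 24
= 3216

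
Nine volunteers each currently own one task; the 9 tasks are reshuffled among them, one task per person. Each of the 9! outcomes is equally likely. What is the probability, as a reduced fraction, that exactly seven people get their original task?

Favorable outcomes: C(9,7)·!2 = 36·1 = 36.
Total outcomes: 9! = 362880.
Probability = 36/362880 = 1/10080.

1/10080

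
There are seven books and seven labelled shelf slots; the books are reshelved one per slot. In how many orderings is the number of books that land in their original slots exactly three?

315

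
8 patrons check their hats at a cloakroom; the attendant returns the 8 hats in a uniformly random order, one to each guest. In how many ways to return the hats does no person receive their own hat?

14833

!8 is the nearest integer to 8!/e.
8! = 40320, and 40320/e ≈ 14832.90, so !8 = 14833.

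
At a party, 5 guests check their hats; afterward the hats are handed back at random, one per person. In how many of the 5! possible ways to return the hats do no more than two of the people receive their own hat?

109

# with exactly i fixed is C(5,i)·!(5-i); sum over i=0..2:
  i=0: C(5,0)·!5 = 1·44 = 44
  i=1: C(5,1)·!4 = 5·9 = 45
  i=2: C(5,2)·!3 = 10·2 = 20
Total = 109.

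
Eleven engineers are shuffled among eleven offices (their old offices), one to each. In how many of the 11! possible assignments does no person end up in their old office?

Recurrence: !11 = 11·!10 + (-1)^11.
!11 = 11·1334961 - 1 = 14684570

14684570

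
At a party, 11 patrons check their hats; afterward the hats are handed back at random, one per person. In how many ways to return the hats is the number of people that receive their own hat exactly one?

Choose which one of the 11 is fixed: C(11,1) = 11.
The other 10 form a derangement: !10 = 1334961.
Total: 11 × 1334961 = 14684571.

14684571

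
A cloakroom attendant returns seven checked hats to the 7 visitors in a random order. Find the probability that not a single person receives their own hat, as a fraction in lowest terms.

103/280

Favorable outcomes: !7 = 1854.
Total outcomes: 7! = 5040.
Probability = 1854/5040 = 103/280.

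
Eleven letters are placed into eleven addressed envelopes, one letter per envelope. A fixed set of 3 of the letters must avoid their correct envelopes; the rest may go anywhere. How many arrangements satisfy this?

30078720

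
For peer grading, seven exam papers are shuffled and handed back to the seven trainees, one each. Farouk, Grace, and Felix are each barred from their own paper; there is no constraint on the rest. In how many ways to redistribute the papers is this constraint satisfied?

Inclusion-exclusion on the 3 forbidden self-matches:
Σ_{j=0}^{3} (-1)^j C(3,j)(7-j)!
= C(3,0)·7! - C(3,1)·6! + C(3,2)·5! - C(3,3)·4!
= 5040 - 2160 + 360 - 24
= 3216

3216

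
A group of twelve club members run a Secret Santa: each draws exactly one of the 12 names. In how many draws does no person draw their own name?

176214841

The subfactorial !12 = [12!/e] (nearest integer).
12! = 479001600, and 479001600/e ≈ 176214840.93, so !12 = 176214841.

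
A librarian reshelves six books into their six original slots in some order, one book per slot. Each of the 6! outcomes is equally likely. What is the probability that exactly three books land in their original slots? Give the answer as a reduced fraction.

1/18

Favorable outcomes: C(6,3)·!3 = 20·2 = 40.
Total outcomes: 6! = 720.
Probability = 40/720 = 1/18.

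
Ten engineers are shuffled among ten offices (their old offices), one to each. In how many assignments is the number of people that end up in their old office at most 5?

# with exactly i fixed is C(10,i)·!(10-i); sum over i=0..5:
  i=0: C(10,0)·!10 = 1·1334961 = 1334961
  i=1: C(10,1)·!9 = 10·133496 = 1334960
  i=2: C(10,2)·!8 = 45·14833 = 667485
  i=3: C(10,3)·!7 = 120·1854 = 222480
  i=4: C(10,4)·!6 = 210·265 = 55650
  i=5: C(10,5)·!5 = 252·44 = 11088
Total = 3626624.

3626624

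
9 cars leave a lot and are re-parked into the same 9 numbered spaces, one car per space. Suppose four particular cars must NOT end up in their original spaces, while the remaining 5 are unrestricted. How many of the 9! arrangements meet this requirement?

229080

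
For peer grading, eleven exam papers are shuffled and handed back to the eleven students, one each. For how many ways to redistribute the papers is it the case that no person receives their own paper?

14684570

Use !n = n·!(n-1) + (-1)^n.
!11 = 11·1334961 - 1 = 14684570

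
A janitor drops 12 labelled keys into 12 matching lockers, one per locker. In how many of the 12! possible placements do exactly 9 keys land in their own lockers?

440

Pick the 9 fixed positions: C(12,9) = 220 ways.
The other 3 form a derangement: !3 = 2.
Total: 220 × 2 = 440.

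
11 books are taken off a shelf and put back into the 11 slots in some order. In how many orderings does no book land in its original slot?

14684570

!11 = 11! · Σ_{k=0}^{11} (-1)^k/k!
= 11! - 11!/1! + 11!/2! - 11!/3! + 11!/4! - 11!/5! + 11!/6! - 11!/7! + 11!/8! - 11!/9! + 11!/10! - 11!/11!
= 39916800 - 39916800 + 19958400 - 6652800 + 1663200 - 332640 + 55440 - 7920 + 990 - 110 + 11 - 1
= 14684570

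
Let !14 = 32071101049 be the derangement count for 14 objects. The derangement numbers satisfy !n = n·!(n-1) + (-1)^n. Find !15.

481066515734

!15 = 15·32071101049 - 1 = 481066515734.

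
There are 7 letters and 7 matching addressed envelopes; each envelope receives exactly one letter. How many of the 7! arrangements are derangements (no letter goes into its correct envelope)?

1854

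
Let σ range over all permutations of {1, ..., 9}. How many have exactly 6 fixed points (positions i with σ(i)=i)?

168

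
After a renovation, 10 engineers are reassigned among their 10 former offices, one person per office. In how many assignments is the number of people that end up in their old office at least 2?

# with exactly i fixed is C(10,i)·!(10-i); sum over i=2..10:
  i=2: C(10,2)·!8 = 45·14833 = 667485
  i=3: C(10,3)·!7 = 120·1854 = 222480
  i=4: C(10,4)·!6 = 210·265 = 55650
  i=5: C(10,5)·!5 = 252·44 = 11088
  i=6: C(10,6)·!4 = 210·9 = 1890
  i=7: C(10,7)·!3 = 120·2 = 240
  i=8: C(10,8)·!2 = 45·1 = 45
  i=9: C(10,9)·!1 = 10·0 = 0
  i=10: C(10,10)·!0 = 1·1 = 1
Total = 958879.

958879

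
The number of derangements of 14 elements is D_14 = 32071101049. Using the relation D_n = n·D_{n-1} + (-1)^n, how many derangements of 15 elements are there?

481066515734

D_15 = 15·32071101049 - 1 = 481066515734.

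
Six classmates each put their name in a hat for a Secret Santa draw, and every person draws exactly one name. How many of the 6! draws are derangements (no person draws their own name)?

265

!6 is the nearest integer to 6!/e.
6! = 720, and 720/e ≈ 264.87, so !6 = 265.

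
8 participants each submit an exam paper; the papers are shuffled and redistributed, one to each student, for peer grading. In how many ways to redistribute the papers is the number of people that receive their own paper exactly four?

Choose which 4 of the 8 are fixed: C(8,4) = 70.
The remaining 4 must be deranged: !4 = 9.
Total: 70 × 9 = 630.

630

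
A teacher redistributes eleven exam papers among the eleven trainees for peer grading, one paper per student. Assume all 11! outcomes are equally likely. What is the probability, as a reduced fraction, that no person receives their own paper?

Favorable outcomes: !11 = 14684570.
Total outcomes: 11! = 39916800.
Probability = 14684570/39916800 = 1468457/3991680.

1468457/3991680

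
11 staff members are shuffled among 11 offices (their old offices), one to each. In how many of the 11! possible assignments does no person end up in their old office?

The subfactorial !11 = [11!/e] (nearest integer).
11! = 39916800, and 39916800/e ≈ 14684570.08, so !11 = 14684570.

14684570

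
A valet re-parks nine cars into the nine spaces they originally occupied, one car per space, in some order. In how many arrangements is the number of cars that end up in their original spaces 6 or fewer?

362843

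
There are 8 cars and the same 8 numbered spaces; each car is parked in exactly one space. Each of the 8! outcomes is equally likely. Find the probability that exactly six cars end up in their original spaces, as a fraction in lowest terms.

Favorable outcomes: C(8,6)·!2 = 28·1 = 28.
Total outcomes: 8! = 40320.
Probability = 28/40320 = 1/1440.

1/1440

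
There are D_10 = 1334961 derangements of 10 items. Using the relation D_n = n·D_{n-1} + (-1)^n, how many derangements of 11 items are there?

14684570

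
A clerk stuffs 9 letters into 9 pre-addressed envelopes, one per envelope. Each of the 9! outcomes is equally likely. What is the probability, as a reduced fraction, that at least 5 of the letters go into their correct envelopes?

1339/362880

Favorable outcomes: Σ_{i≥5} C(9,i)·!(9-i) = 126·9 + 84·2 + 36·1 + 9·0 + 1·1 = 1339.
Total outcomes: 9! = 362880.
Probability = 1339/362880 = 1339/362880.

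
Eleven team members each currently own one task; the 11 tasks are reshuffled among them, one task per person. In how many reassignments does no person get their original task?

14684570

!11 is the nearest integer to 11!/e.
11! = 39916800, and 39916800/e ≈ 14684570.08, so !11 = 14684570.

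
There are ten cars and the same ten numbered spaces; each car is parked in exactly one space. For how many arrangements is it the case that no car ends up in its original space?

The number of derangements of 10 is !10 = Σ_{k=0}^{10} (-1)^k·10!/k!
= 10! - 10!/1! + 10!/2! - 10!/3! + 10!/4! - 10!/5! + 10!/6! - 10!/7! + 10!/8! - 10!/9! + 10!/10!
= 3628800 - 3628800 + 1814400 - 604800 + 151200 - 30240 + 5040 - 720 + 90 - 10 + 1
= 1334961

1334961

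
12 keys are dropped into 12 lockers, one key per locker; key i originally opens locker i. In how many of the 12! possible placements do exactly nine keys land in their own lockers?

Choose which 9 of the 12 are fixed: C(12,9) = 220.
The other 3 form a derangement: !3 = 2.
Total: 220 × 2 = 440.

440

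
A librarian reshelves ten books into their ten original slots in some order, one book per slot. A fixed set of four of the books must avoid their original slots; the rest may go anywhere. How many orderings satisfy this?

Let A_j be the event that the j-th constrained one is fixed. By inclusion-exclusion over the 4 events:
Σ_{j=0}^{4} (-1)^j C(4,j)(10-j)!
= C(4,0)·10! - C(4,1)·9! + C(4,2)·8! - C(4,3)·7! + C(4,4)·6!
= 3628800 - 1451520 + 241920 - 20160 + 720
= 2399760

2399760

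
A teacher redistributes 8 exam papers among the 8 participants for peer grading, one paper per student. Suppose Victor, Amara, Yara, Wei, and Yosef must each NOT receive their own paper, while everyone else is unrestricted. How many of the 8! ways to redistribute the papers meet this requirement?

Let A_j be the event that the j-th constrained one is fixed. By inclusion-exclusion over the 5 events:
Σ_{j=0}^{5} (-1)^j C(5,j)(8-j)!
= C(5,0)·8! - C(5,1)·7! + C(5,2)·6! - C(5,3)·5! + C(5,4)·4! - C(5,5)·3!
= 40320 - 25200 + 7200 - 1200 + 120 - 6
= 21234

21234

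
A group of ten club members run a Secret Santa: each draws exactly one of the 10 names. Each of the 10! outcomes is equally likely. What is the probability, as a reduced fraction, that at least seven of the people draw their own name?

143/1814400

Favorable outcomes: Σ_{i≥7} C(10,i)·!(10-i) = 120·2 + 45·1 + 10·0 + 1·1 = 286.
Total outcomes: 10! = 3628800.
Probability = 286/3628800 = 143/1814400.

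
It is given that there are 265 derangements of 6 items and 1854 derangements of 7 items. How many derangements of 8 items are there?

!8 = (8-1)·(!7 + !6) = 7·(1854 + 265) = 7·2119 = 14833.

14833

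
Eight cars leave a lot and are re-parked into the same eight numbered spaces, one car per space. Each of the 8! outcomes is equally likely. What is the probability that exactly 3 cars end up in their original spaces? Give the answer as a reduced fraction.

11/180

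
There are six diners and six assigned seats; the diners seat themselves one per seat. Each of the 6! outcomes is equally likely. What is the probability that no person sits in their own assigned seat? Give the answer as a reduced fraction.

Favorable outcomes: !6 = 265.
Total outcomes: 6! = 720.
Probability = 265/720 = 53/144.

53/144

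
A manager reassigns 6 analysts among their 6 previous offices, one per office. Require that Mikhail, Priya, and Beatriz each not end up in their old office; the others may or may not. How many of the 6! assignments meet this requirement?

Inclusion-exclusion on the 3 forbidden self-matches:
Σ_{j=0}^{3} (-1)^j C(3,j)(6-j)!
= C(3,0)·6! - C(3,1)·5! + C(3,2)·4! - C(3,3)·3!
= 720 - 360 + 72 - 6
= 426

426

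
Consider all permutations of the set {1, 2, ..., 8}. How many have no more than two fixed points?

Sum C(8,i)·!(8-i) for i = 0..2:
  i=0: C(8,0)·!8 = 1·14833 = 14833
  i=1: C(8,1)·!7 = 8·1854 = 14832
  i=2: C(8,2)·!6 = 28·265 = 7420
Total = 37085.

37085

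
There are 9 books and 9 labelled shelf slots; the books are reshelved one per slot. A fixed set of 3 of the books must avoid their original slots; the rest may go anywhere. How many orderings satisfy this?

256320

Inclusion-exclusion on the 3 forbidden self-matches:
Σ_{j=0}^{3} (-1)^j C(3,j)(9-j)!
= C(3,0)·9! - C(3,1)·8! + C(3,2)·7! - C(3,3)·6!
= 362880 - 120960 + 15120 - 720
= 256320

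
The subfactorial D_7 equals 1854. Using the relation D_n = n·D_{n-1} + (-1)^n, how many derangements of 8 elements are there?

D_8 = 8·1854 + 1 = 14833.

14833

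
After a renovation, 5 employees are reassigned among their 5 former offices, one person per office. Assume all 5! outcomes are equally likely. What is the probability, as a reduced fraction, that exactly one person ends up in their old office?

Favorable outcomes: C(5,1)·!4 = 5·9 = 45.
Total outcomes: 5! = 120.
Probability = 45/120 = 3/8.

3/8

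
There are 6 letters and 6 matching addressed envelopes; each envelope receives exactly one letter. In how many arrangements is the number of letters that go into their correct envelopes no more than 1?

Sum C(6,i)·!(6-i) for i = 0..1:
  i=0: C(6,0)·!6 = 1·265 = 265
  i=1: C(6,1)·!5 = 6·44 = 264
Total = 529.

529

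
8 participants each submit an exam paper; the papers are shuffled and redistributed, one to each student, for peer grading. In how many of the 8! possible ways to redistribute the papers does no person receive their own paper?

14833

By inclusion-exclusion, !8 = Σ (-1)^k · 8!/k! for k=0..8
= 8! - 8!/1! + 8!/2! - 8!/3! + 8!/4! - 8!/5! + 8!/6! - 8!/7! + 8!/8!
= 40320 - 40320 + 20160 - 6720 + 1680 - 336 + 56 - 8 + 1
= 14833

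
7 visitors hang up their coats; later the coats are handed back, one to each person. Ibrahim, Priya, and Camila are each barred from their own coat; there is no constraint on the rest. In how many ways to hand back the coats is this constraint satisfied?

Let A_j be the event that the j-th constrained one is fixed. By inclusion-exclusion over the 3 events:
Σ_{j=0}^{3} (-1)^j C(3,j)(7-j)!
= C(3,0)·7! - C(3,1)·6! + C(3,2)·5! - C(3,3)·4!
= 5040 - 2160 + 360 - 24
= 3216

3216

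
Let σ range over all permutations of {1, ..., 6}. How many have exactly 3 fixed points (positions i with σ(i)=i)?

40

Choose which 3 of the 6 are fixed: C(6,3) = 20.
The remaining 3 must be deranged: !3 = 2.
Total: 20 × 2 = 40.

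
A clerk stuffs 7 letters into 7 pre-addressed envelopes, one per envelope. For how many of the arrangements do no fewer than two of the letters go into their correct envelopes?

1331

Sum C(7,i)·!(7-i) for i = 2..7:
  i=2: C(7,2)·!5 = 21·44 = 924
  i=3: C(7,3)·!4 = 35·9 = 315
  i=4: C(7,4)·!3 = 35·2 = 70
  i=5: C(7,5)·!2 = 21·1 = 21
  i=6: C(7,6)·!1 = 7·0 = 0
  i=7: C(7,7)·!0 = 1·1 = 1
Total = 1331.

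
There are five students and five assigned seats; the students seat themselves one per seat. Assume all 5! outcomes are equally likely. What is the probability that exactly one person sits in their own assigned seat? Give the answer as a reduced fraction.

Favorable outcomes: C(5,1)·!4 = 5·9 = 45.
Total outcomes: 5! = 120.
Probability = 45/120 = 3/8.

3/8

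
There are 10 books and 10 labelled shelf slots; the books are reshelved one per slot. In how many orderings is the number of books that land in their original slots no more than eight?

3628799

Sum C(10,i)·!(10-i) for i = 0..8:
  i=0: C(10,0)·!10 = 1·1334961 = 1334961
  i=1: C(10,1)·!9 = 10·133496 = 1334960
  i=2: C(10,2)·!8 = 45·14833 = 667485
  i=3: C(10,3)·!7 = 120·1854 = 222480
  i=4: C(10,4)·!6 = 210·265 = 55650
  i=5: C(10,5)·!5 = 252·44 = 11088
  i=6: C(10,6)·!4 = 210·9 = 1890
  i=7: C(10,7)·!3 = 120·2 = 240
  i=8: C(10,8)·!2 = 45·1 = 45
Total = 3628799.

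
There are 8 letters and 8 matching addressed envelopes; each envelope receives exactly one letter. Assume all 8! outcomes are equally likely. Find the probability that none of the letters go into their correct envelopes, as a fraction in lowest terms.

Favorable outcomes: !8 = 14833.
Total outcomes: 8! = 40320.
Probability = 14833/40320 = 2119/5760.

2119/5760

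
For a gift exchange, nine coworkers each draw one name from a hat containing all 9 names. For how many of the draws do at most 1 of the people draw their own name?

266993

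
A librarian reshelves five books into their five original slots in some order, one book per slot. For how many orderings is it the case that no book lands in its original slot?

!5 = 5! · Σ_{k=0}^{5} (-1)^k/k!
= 5! - 5!/1! + 5!/2! - 5!/3! + 5!/4! - 5!/5!
= 120 - 120 + 60 - 20 + 5 - 1
= 44

44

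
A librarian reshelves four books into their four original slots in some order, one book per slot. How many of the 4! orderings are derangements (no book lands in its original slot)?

9

!4 is the nearest integer to 4!/e.
4! = 24, and 24/e ≈ 8.83, so !4 = 9.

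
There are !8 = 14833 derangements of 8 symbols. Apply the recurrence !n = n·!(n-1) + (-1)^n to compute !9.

!9 = 9·14833 - 1 = 133496.

133496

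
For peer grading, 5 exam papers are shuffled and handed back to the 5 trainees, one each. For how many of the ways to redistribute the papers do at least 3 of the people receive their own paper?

Sum C(5,i)·!(5-i) for i = 3..5:
  i=3: C(5,3)·!2 = 10·1 = 10
  i=4: C(5,4)·!1 = 5·0 = 0
  i=5: C(5,5)·!0 = 1·1 = 1
Total = 11.

11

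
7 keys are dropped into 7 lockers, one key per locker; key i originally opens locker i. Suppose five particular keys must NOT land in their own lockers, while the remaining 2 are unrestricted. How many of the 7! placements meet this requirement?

2428

Inclusion-exclusion on the 5 forbidden self-matches:
Σ_{j=0}^{5} (-1)^j C(5,j)(7-j)!
= C(5,0)·7! - C(5,1)·6! + C(5,2)·5! - C(5,3)·4! + C(5,4)·3! - C(5,5)·2!
= 5040 - 3600 + 1200 - 240 + 30 - 2
= 2428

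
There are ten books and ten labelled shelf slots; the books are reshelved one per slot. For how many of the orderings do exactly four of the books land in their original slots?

Choose which 4 of the 10 are fixed: C(10,4) = 210.
The remaining 6 must be deranged: !6 = 265.
Total: 210 × 265 = 55650.

55650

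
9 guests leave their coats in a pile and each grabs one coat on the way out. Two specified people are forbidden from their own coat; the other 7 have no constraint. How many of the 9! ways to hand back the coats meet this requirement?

Let A_j be the event that the j-th constrained one is fixed. By inclusion-exclusion over the 2 events:
Σ_{j=0}^{2} (-1)^j C(2,j)(9-j)!
= C(2,0)·9! - C(2,1)·8! + C(2,2)·7!
= 362880 - 80640 + 5040
= 287280

287280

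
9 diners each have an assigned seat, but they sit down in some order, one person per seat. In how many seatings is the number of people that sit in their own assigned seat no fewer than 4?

6883

Sum C(9,i)·!(9-i) for i = 4..9:
  i=4: C(9,4)·!5 = 126·44 = 5544
  i=5: C(9,5)·!4 = 126·9 = 1134
  i=6: C(9,6)·!3 = 84·2 = 168
  i=7: C(9,7)·!2 = 36·1 = 36
  i=8: C(9,8)·!1 = 9·0 = 0
  i=9: C(9,9)·!0 = 1·1 = 1
Total = 6883.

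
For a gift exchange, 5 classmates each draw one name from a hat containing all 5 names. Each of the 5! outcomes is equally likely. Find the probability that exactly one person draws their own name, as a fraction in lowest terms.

3/8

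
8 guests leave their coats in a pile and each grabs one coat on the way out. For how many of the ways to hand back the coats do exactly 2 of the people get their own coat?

7420

Choose which 2 of the 8 are fixed: C(8,2) = 28.
The other 6 form a derangement: !6 = 265.
Total: 28 × 265 = 7420.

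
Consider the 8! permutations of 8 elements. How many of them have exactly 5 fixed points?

Choose which 5 of the 8 are fixed: C(8,5) = 56.
The remaining 3 must be deranged: !3 = 2.
Total: 56 × 2 = 112.

112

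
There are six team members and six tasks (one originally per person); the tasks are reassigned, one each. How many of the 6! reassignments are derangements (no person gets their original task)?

265

Recurrence: !6 = 6·!5 + (-1)^6.
!6 = 6·44 + 1 = 265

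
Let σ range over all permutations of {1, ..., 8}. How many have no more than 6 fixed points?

Sum C(8,i)·!(8-i) for i = 0..6:
  i=0: C(8,0)·!8 = 1·14833 = 14833
  i=1: C(8,1)·!7 = 8·1854 = 14832
  i=2: C(8,2)·!6 = 28·265 = 7420
  i=3: C(8,3)·!5 = 56·44 = 2464
  i=4: C(8,4)·!4 = 70·9 = 630
  i=5: C(8,5)·!3 = 56·2 = 112
  i=6: C(8,6)·!2 = 28·1 = 28
Total = 40319.

40319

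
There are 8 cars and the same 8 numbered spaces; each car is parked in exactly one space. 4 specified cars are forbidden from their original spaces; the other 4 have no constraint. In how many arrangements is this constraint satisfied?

24024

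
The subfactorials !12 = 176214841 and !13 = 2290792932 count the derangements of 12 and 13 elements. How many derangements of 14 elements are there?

32071101049

!14 = (14-1)·(!13 + !12) = 13·(2290792932 + 176214841) = 13·2467007773 = 32071101049.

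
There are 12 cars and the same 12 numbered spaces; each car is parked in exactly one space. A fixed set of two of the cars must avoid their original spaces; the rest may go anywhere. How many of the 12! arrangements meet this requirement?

Let A_j be the event that the j-th constrained one is fixed. By inclusion-exclusion over the 2 events:
Σ_{j=0}^{2} (-1)^j C(2,j)(12-j)!
= C(2,0)·12! - C(2,1)·11! + C(2,2)·10!
= 479001600 - 79833600 + 3628800
= 402796800

402796800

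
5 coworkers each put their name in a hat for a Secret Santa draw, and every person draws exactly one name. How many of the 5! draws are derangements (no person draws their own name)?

44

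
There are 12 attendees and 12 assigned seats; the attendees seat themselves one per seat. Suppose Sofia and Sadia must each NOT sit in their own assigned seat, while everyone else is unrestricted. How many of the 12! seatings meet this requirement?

402796800

Inclusion-exclusion on the 2 forbidden self-matches:
Σ_{j=0}^{2} (-1)^j C(2,j)(12-j)!
= C(2,0)·12! - C(2,1)·11! + C(2,2)·10!
= 479001600 - 79833600 + 3628800
= 402796800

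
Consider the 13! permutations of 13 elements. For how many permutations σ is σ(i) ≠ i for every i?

The subfactorial !13 = [13!/e] (nearest integer).
13! = 6227020800, and 6227020800/e ≈ 2290792932.07, so !13 = 2290792932.

2290792932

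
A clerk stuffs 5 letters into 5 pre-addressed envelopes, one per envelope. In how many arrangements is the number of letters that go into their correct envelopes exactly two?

Pick the 2 fixed positions: C(5,2) = 10 ways.
The other 3 form a derangement: !3 = 2.
Total: 10 × 2 = 20.

20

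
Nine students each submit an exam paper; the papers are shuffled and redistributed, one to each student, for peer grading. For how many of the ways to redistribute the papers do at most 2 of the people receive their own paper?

333737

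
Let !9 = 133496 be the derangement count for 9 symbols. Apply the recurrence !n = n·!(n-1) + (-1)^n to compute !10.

1334961

!10 = 10·133496 + 1 = 1334961.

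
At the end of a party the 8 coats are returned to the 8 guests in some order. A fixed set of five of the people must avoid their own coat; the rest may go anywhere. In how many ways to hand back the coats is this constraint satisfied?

Let A_j be the event that the j-th constrained one is fixed. By inclusion-exclusion over the 5 events:
Σ_{j=0}^{5} (-1)^j C(5,j)(8-j)!
= C(5,0)·8! - C(5,1)·7! + C(5,2)·6! - C(5,3)·5! + C(5,4)·4! - C(5,5)·3!
= 40320 - 25200 + 7200 - 1200 + 120 - 6
= 21234

21234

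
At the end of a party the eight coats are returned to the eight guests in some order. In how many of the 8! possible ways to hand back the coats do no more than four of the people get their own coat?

40179

# with exactly i fixed is C(8,i)·!(8-i); sum over i=0..4:
  i=0: C(8,0)·!8 = 1·14833 = 14833
  i=1: C(8,1)·!7 = 8·1854 = 14832
  i=2: C(8,2)·!6 = 28·265 = 7420
  i=3: C(8,3)·!5 = 56·44 = 2464
  i=4: C(8,4)·!4 = 70·9 = 630
Total = 40179.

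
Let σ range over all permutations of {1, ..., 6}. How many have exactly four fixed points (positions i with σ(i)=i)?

15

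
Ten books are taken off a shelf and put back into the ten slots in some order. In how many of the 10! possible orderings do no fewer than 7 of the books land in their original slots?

# with exactly i fixed is C(10,i)·!(10-i); sum over i=7..10:
  i=7: C(10,7)·!3 = 120·2 = 240
  i=8: C(10,8)·!2 = 45·1 = 45
  i=9: C(10,9)·!1 = 10·0 = 0
  i=10: C(10,10)·!0 = 1·1 = 1
Total = 286.

286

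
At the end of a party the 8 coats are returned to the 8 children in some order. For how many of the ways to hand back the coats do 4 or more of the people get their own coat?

771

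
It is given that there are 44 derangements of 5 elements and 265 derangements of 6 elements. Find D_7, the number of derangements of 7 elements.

1854

D_7 = (7-1)·(D_6 + D_5) = 6·(265 + 44) = 6·309 = 1854.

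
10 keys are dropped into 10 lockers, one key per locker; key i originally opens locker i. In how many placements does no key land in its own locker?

The subfactorial !10 = [10!/e] (nearest integer).
10! = 3628800, and 3628800/e ≈ 1334960.92, so !10 = 1334961.

1334961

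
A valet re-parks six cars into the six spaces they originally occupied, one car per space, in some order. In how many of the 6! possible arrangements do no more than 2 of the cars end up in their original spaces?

664

Sum C(6,i)·!(6-i) for i = 0..2:
  i=0: C(6,0)·!6 = 1·265 = 265
  i=1: C(6,1)·!5 = 6·44 = 264
  i=2: C(6,2)·!4 = 15·9 = 135
Total = 664.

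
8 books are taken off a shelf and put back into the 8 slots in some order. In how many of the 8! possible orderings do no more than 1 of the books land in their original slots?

Sum C(8,i)·!(8-i) for i = 0..1:
  i=0: C(8,0)·!8 = 1·14833 = 14833
  i=1: C(8,1)·!7 = 8·1854 = 14832
Total = 29665.

29665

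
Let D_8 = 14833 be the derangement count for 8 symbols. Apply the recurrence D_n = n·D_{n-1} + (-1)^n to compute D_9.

133496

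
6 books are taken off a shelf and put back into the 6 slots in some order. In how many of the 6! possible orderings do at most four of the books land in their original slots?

Sum C(6,i)·!(6-i) for i = 0..4:
  i=0: C(6,0)·!6 = 1·265 = 265
  i=1: C(6,1)·!5 = 6·44 = 264
  i=2: C(6,2)·!4 = 15·9 = 135
  i=3: C(6,3)·!3 = 20·2 = 40
  i=4: C(6,4)·!2 = 15·1 = 15
Total = 719.

719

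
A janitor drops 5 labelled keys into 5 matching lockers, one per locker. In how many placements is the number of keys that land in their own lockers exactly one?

Choose which one of the 5 is fixed: C(5,1) = 5.
The remaining 4 must be deranged: !4 = 9.
Total: 5 × 9 = 45.

45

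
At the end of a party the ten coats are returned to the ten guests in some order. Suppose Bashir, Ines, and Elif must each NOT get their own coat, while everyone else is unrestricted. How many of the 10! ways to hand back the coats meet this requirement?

2656080

Let A_j be the event that the j-th constrained one is fixed. By inclusion-exclusion over the 3 events:
Σ_{j=0}^{3} (-1)^j C(3,j)(10-j)!
= C(3,0)·10! - C(3,1)·9! + C(3,2)·8! - C(3,3)·7!
= 3628800 - 1088640 + 120960 - 5040
= 2656080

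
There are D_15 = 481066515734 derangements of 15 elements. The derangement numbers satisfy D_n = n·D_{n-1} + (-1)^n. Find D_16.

D_16 = 16·481066515734 + 1 = 7697064251745.

7697064251745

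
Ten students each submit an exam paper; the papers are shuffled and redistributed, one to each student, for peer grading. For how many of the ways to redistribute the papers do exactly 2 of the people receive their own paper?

667485

Pick the 2 fixed positions: C(10,2) = 45 ways.
The other 8 form a derangement: !8 = 14833.
Total: 45 × 14833 = 667485.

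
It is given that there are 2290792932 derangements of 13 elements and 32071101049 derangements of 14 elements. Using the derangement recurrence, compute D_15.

481066515734

D_15 = (15-1)·(D_14 + D_13) = 14·(32071101049 + 2290792932) = 14·34361893981 = 481066515734.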